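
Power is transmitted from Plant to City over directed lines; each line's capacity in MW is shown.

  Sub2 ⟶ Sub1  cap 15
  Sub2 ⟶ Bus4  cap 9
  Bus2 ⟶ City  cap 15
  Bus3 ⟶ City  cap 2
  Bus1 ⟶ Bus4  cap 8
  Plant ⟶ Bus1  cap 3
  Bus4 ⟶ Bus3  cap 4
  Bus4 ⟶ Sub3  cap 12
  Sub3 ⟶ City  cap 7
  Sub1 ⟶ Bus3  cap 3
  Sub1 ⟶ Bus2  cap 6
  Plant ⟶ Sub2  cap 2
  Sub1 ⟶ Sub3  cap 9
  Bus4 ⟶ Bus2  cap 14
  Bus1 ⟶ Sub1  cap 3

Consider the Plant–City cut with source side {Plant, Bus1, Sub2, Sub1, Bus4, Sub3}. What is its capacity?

34

Edges leaving {Plant, Bus1, Sub2, Sub1, Bus4, Sub3}: Sub1→Bus2 (6), Sub1→Bus3 (3), Bus4→Bus2 (14), Bus4→Bus3 (4), Sub3→City (7).
Cut capacity = 6 + 3 + 14 + 4 + 7 = 34.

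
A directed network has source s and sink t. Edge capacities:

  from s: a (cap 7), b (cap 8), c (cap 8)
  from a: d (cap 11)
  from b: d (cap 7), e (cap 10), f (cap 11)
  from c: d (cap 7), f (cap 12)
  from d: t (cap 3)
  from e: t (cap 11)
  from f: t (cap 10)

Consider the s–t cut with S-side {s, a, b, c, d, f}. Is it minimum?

No — its capacity is 23, but the minimum cut has capacity 19.

Given cut capacity: 10 + 3 + 10 = 23.
Augment s→a→d→t: bottleneck 3, flow now 3.
Augment s→b→e→t: bottleneck 8, flow now 11.
Augment s→c→f→t: bottleneck 8, flow now 19.
No augmenting path remains; maximum flow = 19.
In the residual graph, reachable from s: {s, a, d}.
Min-cut edges: s→b (8), s→c (8), d→t (3); capacity 8 + 8 + 3 = 19.
Cut capacity 23 exceeds the max flow 19, so it is not minimum.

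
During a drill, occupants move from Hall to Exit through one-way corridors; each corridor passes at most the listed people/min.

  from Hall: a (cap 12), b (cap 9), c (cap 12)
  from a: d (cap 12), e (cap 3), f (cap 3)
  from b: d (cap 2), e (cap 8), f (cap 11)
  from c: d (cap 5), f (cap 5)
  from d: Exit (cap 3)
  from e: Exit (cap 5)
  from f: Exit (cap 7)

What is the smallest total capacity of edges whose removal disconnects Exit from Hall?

Augment Hall→a→d→Exit: bottleneck 3, flow now 3.
Augment Hall→a→e→Exit: bottleneck 3, flow now 6.
Augment Hall→a→f→Exit: bottleneck 3, flow now 9.
Augment Hall→b→e→Exit: bottleneck 2, flow now 11.
Augment Hall→b→f→Exit: bottleneck 4, flow now 15.
No augmenting path remains; maximum flow = 15.
By max-flow min-cut, the minimum cut capacity equals the max flow.
In the residual graph, reachable from Hall: {Hall, a, b, c, d, e, f}.
Min-cut edges: d→Exit (3), e→Exit (5), f→Exit (7); capacity 3 + 5 + 7 = 15.

15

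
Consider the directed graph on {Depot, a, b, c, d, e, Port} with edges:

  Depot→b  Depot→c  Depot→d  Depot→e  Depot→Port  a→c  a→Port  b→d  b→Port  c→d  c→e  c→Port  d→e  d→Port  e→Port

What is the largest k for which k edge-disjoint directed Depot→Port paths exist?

Assign every edge capacity 1; by Menger, the answer equals the max flow.
Path Depot→Port (+1); total 1.
Path Depot→b→Port (+1); total 2.
Path Depot→c→Port (+1); total 3.
Path Depot→d→Port (+1); total 4.
Path Depot→e→Port (+1); total 5.
No residual Depot→Port path; max flow = 5.
Certifying cut of size 5: {Depot→Port, Depot→b, Depot→c, Depot→d, Depot→e}.

5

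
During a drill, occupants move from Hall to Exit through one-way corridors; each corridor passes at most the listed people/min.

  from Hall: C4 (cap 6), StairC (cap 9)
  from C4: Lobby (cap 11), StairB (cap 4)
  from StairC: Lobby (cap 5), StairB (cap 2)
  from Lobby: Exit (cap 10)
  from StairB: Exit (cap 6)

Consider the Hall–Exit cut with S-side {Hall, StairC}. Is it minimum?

Yes — it is a minimum cut (capacity 13).

Given cut capacity: 6 + 5 + 2 = 13.
Augment Hall→C4→Lobby→Exit: bottleneck 6, flow now 6.
Augment Hall→StairC→Lobby→Exit: bottleneck 4, flow now 10.
Augment Hall→StairC→StairB→Exit: bottleneck 2, flow now 12.
Augment Hall→StairC→Lobby→C4→StairB→Exit: bottleneck 1, flow now 13. (uses reverse residual edge)
No augmenting path remains; maximum flow = 13.
Cut capacity 13 equals the max flow, so it is a minimum cut.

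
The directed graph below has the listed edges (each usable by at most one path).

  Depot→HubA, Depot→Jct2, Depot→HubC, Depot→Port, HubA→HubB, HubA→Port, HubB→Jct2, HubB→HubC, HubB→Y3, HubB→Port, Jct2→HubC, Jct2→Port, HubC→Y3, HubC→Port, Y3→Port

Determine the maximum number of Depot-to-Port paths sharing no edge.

Assign every edge capacity 1; by Menger, the answer equals the max flow.
Path Depot→Port (+1); total 1.
Path Depot→HubA→Port (+1); total 2.
Path Depot→Jct2→Port (+1); total 3.
Path Depot→HubC→Port (+1); total 4.
No residual Depot→Port path; max flow = 4.
Certifying cut of size 4: {Depot→HubA, Depot→HubC, Depot→Jct2, Depot→Port}.

4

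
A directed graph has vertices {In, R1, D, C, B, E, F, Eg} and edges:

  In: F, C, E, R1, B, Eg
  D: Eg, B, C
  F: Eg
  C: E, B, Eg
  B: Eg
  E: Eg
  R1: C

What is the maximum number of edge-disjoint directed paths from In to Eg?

5

Assign every edge capacity 1; by Menger, the answer equals the max flow.
Path In→Eg (+1); total 1.
Path In→C→Eg (+1); total 2.
Path In→B→Eg (+1); total 3.
Path In→E→Eg (+1); total 4.
Path In→F→Eg (+1); total 5.
No residual In→Eg path; max flow = 5.
Certifying cut of size 5: {B→Eg, C→Eg, E→Eg, In→Eg, In→F}.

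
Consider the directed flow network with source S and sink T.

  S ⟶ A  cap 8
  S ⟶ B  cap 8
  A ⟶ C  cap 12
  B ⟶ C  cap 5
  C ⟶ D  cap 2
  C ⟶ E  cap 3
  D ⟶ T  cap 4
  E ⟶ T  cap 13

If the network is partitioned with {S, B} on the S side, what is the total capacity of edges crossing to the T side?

13

Edges leaving {S, B}: S→A (8), B→C (5).
Cut capacity = 8 + 5 = 13.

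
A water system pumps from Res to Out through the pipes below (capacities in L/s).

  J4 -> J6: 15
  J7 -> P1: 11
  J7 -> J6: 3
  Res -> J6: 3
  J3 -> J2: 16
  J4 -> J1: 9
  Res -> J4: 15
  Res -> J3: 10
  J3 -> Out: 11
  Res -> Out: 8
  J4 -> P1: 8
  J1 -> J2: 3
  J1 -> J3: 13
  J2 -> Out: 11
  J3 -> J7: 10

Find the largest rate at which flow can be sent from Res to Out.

Augment Res→Out: bottleneck 8, flow now 8.
Augment Res→J3→Out: bottleneck 10, flow now 18.
Augment Res→J4→J1→J3→Out: bottleneck 1, flow now 19.
Augment Res→J4→J1→J2→Out: bottleneck 3, flow now 22.
Augment Res→J4→J1→J3→J2→Out: bottleneck 5, flow now 27.
No augmenting path remains; maximum flow = 27.
In the residual graph, reachable from Res: {Res, J4, P1, J6}.
Min-cut edges: Res→J3 (10), Res→Out (8), J4→J1 (9); capacity 10 + 8 + 9 = 27.
This cut is saturated, so no flow can exceed 27.

27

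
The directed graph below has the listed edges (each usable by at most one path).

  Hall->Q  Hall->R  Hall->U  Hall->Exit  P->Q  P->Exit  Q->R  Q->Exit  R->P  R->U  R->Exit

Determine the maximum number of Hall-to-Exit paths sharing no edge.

Assign every edge capacity 1; by Menger, the answer equals the max flow.
Path Hall→Exit (+1); total 1.
Path Hall→Q→Exit (+1); total 2.
Path Hall→R→Exit (+1); total 3.
No residual Hall→Exit path; max flow = 3.
Certifying cut of size 3: {Hall→Exit, Hall→Q, Hall→R}.

3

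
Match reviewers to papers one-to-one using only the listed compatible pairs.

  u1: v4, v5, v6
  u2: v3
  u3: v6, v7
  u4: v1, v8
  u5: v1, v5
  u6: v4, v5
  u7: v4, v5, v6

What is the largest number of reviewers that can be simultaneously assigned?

7

Unit-capacity flow: source→left, listed edges, right→sink; max matching = max flow.
Augmenting path u1→v4 (+1); matched 1.
Augmenting path u2→v3 (+1); matched 2.
Augmenting path u3→v6 (+1); matched 3.
Augmenting path u4→v1 (+1); matched 4.
Augmenting path u5→v5 (+1); matched 5.
Augmenting path u7→v6→u3→v7 (+1); matched 6.
Augmenting path u6→v5→u5→v1→u4→v8 (+1); matched 7.
No augmenting path remains; maximum matching = 7.
König certificate: {u1, u2, u3, u4, u5, u6, u7} is a vertex cover of size 7 (every listed pair touches it), so no matching can be larger.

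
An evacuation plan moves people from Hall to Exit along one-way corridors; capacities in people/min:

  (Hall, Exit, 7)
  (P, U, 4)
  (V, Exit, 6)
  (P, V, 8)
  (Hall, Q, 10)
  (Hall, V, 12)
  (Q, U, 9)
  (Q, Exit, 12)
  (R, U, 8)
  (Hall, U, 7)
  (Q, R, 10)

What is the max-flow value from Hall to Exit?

Augment Hall→Exit: bottleneck 7, flow now 7.
Augment Hall→Q→Exit: bottleneck 10, flow now 17.
Augment Hall→V→Exit: bottleneck 6, flow now 23.
No augmenting path remains; maximum flow = 23.
In the residual graph, reachable from Hall: {Hall, U, V}.
Min-cut edges: Hall→Q (10), Hall→Exit (7), V→Exit (6); capacity 10 + 7 + 6 = 23.
This cut is saturated, so no flow can exceed 23.

23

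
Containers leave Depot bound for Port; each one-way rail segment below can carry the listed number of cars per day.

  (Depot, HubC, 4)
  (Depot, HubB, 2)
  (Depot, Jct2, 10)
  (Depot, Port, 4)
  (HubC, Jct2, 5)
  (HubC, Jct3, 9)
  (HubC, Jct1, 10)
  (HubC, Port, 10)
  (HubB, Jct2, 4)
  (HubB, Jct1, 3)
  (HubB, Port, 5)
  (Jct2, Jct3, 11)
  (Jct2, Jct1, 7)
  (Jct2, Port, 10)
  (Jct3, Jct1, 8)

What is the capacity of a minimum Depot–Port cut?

20

Augment Depot→Port: bottleneck 4, flow now 4.
Augment Depot→HubC→Port: bottleneck 4, flow now 8.
Augment Depot→HubB→Port: bottleneck 2, flow now 10.
Augment Depot→Jct2→Port: bottleneck 10, flow now 20.
No augmenting path remains; maximum flow = 20.
By max-flow min-cut, the minimum cut capacity equals the max flow.
In the residual graph, reachable from Depot: {Depot}.
Min-cut edges: Depot→HubC (4), Depot→HubB (2), Depot→Jct2 (10), Depot→Port (4); capacity 4 + 2 + 10 + 4 = 20.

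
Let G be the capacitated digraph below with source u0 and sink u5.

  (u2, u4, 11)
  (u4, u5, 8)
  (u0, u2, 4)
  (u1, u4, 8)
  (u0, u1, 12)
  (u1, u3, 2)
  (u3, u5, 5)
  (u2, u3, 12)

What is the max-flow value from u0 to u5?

Augment u0→u1→u3→u5: bottleneck 2, flow now 2.
Augment u0→u1→u4→u5: bottleneck 8, flow now 10.
Augment u0→u2→u3→u5: bottleneck 3, flow now 13.
No augmenting path remains; maximum flow = 13.
In the residual graph, reachable from u0: {u0, u1, u2, u3, u4}.
Min-cut edges: u3→u5 (5), u4→u5 (8); capacity 5 + 8 = 13.
This cut is saturated, so no flow can exceed 13.

13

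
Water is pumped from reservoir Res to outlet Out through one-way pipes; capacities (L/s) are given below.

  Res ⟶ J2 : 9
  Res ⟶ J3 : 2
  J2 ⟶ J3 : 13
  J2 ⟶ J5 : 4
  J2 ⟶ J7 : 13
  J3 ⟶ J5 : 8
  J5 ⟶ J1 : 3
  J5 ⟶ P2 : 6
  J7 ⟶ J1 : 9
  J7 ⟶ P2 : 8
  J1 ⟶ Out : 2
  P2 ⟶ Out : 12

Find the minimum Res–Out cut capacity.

Augment Res→J2→J5→J1→Out: bottleneck 2, flow now 2.
Augment Res→J2→J5→P2→Out: bottleneck 2, flow now 4.
Augment Res→J2→J7→P2→Out: bottleneck 5, flow now 9.
Augment Res→J3→J5→P2→Out: bottleneck 2, flow now 11.
No augmenting path remains; maximum flow = 11.
By max-flow min-cut, the minimum cut capacity equals the max flow.
In the residual graph, reachable from Res: {Res}.
Min-cut edges: Res→J2 (9), Res→J3 (2); capacity 9 + 2 = 11.

11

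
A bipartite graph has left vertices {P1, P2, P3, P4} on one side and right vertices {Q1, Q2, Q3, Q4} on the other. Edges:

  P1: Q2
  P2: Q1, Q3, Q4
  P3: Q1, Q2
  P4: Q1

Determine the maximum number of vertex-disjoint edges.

Unit-capacity flow: source→left, listed edges, right→sink; max matching = max flow.
Augmenting path P1→Q2 (+1); matched 1.
Augmenting path P2→Q1 (+1); matched 2.
Augmenting path P3→Q1→P2→Q3 (+1); matched 3.
No augmenting path remains; maximum matching = 3.
König certificate: {P2, Q1, Q2} is a vertex cover of size 3 (every listed pair touches it), so no matching can be larger.

3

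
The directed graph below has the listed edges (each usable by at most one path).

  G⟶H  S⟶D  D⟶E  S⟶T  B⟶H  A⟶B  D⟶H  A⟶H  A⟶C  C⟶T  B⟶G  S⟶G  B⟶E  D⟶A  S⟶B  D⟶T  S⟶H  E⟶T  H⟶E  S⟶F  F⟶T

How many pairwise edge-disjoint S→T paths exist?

Assign every edge capacity 1; by Menger, the answer equals the max flow.
Path S→T (+1); total 1.
Path S→D→T (+1); total 2.
Path S→F→T (+1); total 3.
Path S→B→E→T (+1); total 4.
No residual S→T path; max flow = 4.
Certifying cut of size 4: {E→T, S→D, S→F, S→T}.

4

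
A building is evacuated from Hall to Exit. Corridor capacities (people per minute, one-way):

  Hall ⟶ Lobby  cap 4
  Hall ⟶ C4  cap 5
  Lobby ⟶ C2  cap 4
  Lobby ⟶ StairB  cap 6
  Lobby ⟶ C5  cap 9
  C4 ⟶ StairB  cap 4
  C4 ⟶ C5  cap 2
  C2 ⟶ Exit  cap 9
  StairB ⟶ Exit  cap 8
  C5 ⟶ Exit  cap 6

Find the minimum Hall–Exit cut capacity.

Augment Hall→Lobby→C2→Exit: bottleneck 4, flow now 4.
Augment Hall→C4→StairB→Exit: bottleneck 4, flow now 8.
Augment Hall→C4→C5→Exit: bottleneck 1, flow now 9.
No augmenting path remains; maximum flow = 9.
By max-flow min-cut, the minimum cut capacity equals the max flow.
In the residual graph, reachable from Hall: {Hall}.
Min-cut edges: Hall→Lobby (4), Hall→C4 (5); capacity 4 + 5 = 9.

9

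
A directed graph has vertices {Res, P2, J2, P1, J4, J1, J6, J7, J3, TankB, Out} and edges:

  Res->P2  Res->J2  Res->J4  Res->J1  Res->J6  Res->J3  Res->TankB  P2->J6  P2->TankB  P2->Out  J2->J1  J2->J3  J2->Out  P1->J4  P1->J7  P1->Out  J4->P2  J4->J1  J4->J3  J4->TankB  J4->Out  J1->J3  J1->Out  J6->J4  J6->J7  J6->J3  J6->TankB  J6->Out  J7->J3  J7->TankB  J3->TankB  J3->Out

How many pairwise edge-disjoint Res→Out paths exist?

6

Assign every edge capacity 1; by Menger, the answer equals the max flow.
Path Res→P2→Out (+1); total 1.
Path Res→J2→Out (+1); total 2.
Path Res→J4→Out (+1); total 3.
Path Res→J1→Out (+1); total 4.
Path Res→J6→Out (+1); total 5.
Path Res→J3→Out (+1); total 6.
No residual Res→Out path; max flow = 6.
Certifying cut of size 6: {Res→J1, Res→J2, Res→J3, Res→J4, Res→J6, Res→P2}.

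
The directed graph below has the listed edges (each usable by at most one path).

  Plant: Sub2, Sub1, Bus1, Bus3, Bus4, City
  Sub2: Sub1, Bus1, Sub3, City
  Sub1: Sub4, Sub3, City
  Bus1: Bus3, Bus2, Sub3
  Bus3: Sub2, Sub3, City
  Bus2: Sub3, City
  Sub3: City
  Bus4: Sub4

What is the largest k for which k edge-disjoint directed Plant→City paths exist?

Assign every edge capacity 1; by Menger, the answer equals the max flow.
Path Plant→City (+1); total 1.
Path Plant→Sub2→City (+1); total 2.
Path Plant→Sub1→City (+1); total 3.
Path Plant→Bus3→City (+1); total 4.
Path Plant→Bus1→Bus2→City (+1); total 5.
No residual Plant→City path; max flow = 5.
Certifying cut of size 5: {Plant→Bus1, Plant→Bus3, Plant→City, Plant→Sub1, Plant→Sub2}.

5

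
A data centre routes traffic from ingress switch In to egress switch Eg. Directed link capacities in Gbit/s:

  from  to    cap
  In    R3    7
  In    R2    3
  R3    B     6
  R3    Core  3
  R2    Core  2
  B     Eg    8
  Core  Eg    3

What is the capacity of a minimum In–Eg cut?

Augment In→R3→B→Eg: bottleneck 6, flow now 6.
Augment In→R3→Core→Eg: bottleneck 1, flow now 7.
Augment In→R2→Core→Eg: bottleneck 2, flow now 9.
No augmenting path remains; maximum flow = 9.
By max-flow min-cut, the minimum cut capacity equals the max flow.
In the residual graph, reachable from In: {In, R2}.
Min-cut edges: In→R3 (7), R2→Core (2); capacity 7 + 2 = 9.

9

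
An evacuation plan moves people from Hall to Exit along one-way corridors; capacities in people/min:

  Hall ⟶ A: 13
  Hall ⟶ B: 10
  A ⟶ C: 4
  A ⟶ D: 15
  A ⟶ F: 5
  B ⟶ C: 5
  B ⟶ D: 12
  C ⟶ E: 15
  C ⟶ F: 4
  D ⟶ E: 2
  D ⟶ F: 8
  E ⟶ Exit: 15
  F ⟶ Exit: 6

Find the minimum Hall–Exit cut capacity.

17

Augment Hall→A→F→Exit: bottleneck 5, flow now 5.
Augment Hall→A→C→E→Exit: bottleneck 4, flow now 9.
Augment Hall→A→D→E→Exit: bottleneck 2, flow now 11.
Augment Hall→A→D→F→Exit: bottleneck 1, flow now 12.
Augment Hall→B→C→E→Exit: bottleneck 5, flow now 17.
No augmenting path remains; maximum flow = 17.
By max-flow min-cut, the minimum cut capacity equals the max flow.
In the residual graph, reachable from Hall: {Hall, A, B, D, F}.
Min-cut edges: A→C (4), B→C (5), D→E (2), F→Exit (6); capacity 4 + 5 + 2 + 6 = 17.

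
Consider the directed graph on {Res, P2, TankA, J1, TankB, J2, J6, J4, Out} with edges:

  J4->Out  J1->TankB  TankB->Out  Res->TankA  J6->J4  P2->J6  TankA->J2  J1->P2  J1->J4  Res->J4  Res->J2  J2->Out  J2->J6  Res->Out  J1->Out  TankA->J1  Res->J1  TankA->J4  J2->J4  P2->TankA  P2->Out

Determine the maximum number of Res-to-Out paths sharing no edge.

Assign every edge capacity 1; by Menger, the answer equals the max flow.
Path Res→Out (+1); total 1.
Path Res→J1→Out (+1); total 2.
Path Res→J2→Out (+1); total 3.
Path Res→J4→Out (+1); total 4.
Path Res→TankA→J1→P2→Out (+1); total 5.
No residual Res→Out path; max flow = 5.
Certifying cut of size 5: {Res→J1, Res→J2, Res→J4, Res→Out, Res→TankA}.

5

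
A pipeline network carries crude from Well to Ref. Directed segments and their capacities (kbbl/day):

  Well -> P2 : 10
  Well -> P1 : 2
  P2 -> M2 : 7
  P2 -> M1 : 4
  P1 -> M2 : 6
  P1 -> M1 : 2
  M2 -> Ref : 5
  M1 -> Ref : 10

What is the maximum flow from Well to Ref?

11

Augment Well→P2→M2→Ref: bottleneck 5, flow now 5.
Augment Well→P2→M1→Ref: bottleneck 4, flow now 9.
Augment Well→P1→M1→Ref: bottleneck 2, flow now 11.
No augmenting path remains; maximum flow = 11.
In the residual graph, reachable from Well: {Well, P2, M2}.
Min-cut edges: Well→P1 (2), P2→M1 (4), M2→Ref (5); capacity 2 + 4 + 5 = 11.
This cut is saturated, so no flow can exceed 11.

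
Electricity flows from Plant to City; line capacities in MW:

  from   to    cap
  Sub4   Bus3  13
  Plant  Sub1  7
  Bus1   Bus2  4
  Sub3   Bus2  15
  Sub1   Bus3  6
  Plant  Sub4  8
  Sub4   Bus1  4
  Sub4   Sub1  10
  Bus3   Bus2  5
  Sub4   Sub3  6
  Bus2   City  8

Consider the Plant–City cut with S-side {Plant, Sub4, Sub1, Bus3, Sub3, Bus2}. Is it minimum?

No — its capacity is 12, but the minimum cut has capacity 8.

Given cut capacity: 4 + 8 = 12.
Augment Plant→Sub4→Bus3→Bus2→City: bottleneck 5, flow now 5.
Augment Plant→Sub4→Bus1→Bus2→City: bottleneck 3, flow now 8.
No augmenting path remains; maximum flow = 8.
In the residual graph, reachable from Plant: {Plant, Sub4, Sub1, Bus3, Bus1, Sub3, Bus2}.
Min-cut edges: Bus2→City (8); capacity 8 = 8.
Cut capacity 12 exceeds the max flow 8, so it is not minimum.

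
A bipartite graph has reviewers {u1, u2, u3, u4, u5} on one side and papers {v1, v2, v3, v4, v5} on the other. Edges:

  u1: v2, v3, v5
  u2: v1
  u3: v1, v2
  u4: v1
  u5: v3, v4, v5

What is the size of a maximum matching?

Unit-capacity flow: source→left, listed edges, right→sink; max matching = max flow.
Augmenting path u1→v2 (+1); matched 1.
Augmenting path u2→v1 (+1); matched 2.
Augmenting path u5→v3 (+1); matched 3.
Augmenting path u3→v2→u1→v5 (+1); matched 4.
No augmenting path remains; maximum matching = 4.
König certificate: {u1, u3, u5, v1} is a vertex cover of size 4 (every listed pair touches it), so no matching can be larger.

4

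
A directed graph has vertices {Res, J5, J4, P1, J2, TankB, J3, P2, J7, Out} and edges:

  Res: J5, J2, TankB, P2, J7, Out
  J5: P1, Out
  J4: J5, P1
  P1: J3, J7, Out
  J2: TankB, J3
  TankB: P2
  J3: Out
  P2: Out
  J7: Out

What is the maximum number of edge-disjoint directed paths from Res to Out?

5

Assign every edge capacity 1; by Menger, the answer equals the max flow.
Path Res→Out (+1); total 1.
Path Res→J5→Out (+1); total 2.
Path Res→P2→Out (+1); total 3.
Path Res→J7→Out (+1); total 4.
Path Res→J2→J3→Out (+1); total 5.
No residual Res→Out path; max flow = 5.
Certifying cut of size 5: {P2→Out, Res→J2, Res→J5, Res→J7, Res→Out}.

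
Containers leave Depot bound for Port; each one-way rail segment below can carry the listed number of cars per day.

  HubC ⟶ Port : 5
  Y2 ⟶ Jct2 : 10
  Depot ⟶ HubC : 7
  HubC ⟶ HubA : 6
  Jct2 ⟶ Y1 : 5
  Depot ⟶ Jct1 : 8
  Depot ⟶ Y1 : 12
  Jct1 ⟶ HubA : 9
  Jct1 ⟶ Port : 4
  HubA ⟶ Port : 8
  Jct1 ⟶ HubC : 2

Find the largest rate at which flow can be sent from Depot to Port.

15

Augment Depot→Jct1→Port: bottleneck 4, flow now 4.
Augment Depot→HubC→Port: bottleneck 5, flow now 9.
Augment Depot→Jct1→HubA→Port: bottleneck 4, flow now 13.
Augment Depot→HubC→HubA→Port: bottleneck 2, flow now 15.
No augmenting path remains; maximum flow = 15.
In the residual graph, reachable from Depot: {Depot, Y1}.
Min-cut edges: Depot→Jct1 (8), Depot→HubC (7); capacity 8 + 7 = 15.
This cut is saturated, so no flow can exceed 15.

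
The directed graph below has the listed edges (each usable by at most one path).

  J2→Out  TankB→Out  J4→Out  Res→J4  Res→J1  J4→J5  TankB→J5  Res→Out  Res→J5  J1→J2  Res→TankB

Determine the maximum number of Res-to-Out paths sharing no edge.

Assign every edge capacity 1; by Menger, the answer equals the max flow.
Path Res→Out (+1); total 1.
Path Res→TankB→Out (+1); total 2.
Path Res→J4→Out (+1); total 3.
Path Res→J1→J2→Out (+1); total 4.
No residual Res→Out path; max flow = 4.
Certifying cut of size 4: {Res→J1, Res→J4, Res→Out, Res→TankB}.

4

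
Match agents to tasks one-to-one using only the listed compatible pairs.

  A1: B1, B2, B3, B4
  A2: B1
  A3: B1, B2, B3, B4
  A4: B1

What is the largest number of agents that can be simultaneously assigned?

3

Unit-capacity flow: source→left, listed edges, right→sink; max matching = max flow.
Augmenting path A1→B1 (+1); matched 1.
Augmenting path A3→B2 (+1); matched 2.
Augmenting path A2→B1→A1→B3 (+1); matched 3.
No augmenting path remains; maximum matching = 3.
König certificate: {A1, A3, B1} is a vertex cover of size 3 (every listed pair touches it), so no matching can be larger.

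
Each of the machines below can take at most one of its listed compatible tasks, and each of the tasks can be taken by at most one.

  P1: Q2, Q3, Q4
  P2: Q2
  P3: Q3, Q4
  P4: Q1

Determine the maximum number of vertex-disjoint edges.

4

Unit-capacity flow: source→left, listed edges, right→sink; max matching = max flow.
Augmenting path P1→Q2 (+1); matched 1.
Augmenting path P3→Q3 (+1); matched 2.
Augmenting path P4→Q1 (+1); matched 3.
Augmenting path P2→Q2→P1→Q4 (+1); matched 4.
No augmenting path remains; maximum matching = 4.
König certificate: {P1, P2, P3, P4} is a vertex cover of size 4 (every listed pair touches it), so no matching can be larger.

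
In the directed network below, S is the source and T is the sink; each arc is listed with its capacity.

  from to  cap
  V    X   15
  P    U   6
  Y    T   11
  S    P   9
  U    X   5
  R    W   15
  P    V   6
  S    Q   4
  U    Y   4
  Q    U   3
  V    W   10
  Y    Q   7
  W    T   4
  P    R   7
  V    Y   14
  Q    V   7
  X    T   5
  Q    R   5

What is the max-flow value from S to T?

Augment S→P→R→W→T: bottleneck 4, flow now 4.
Augment S→P→U→X→T: bottleneck 5, flow now 9.
Augment S→Q→U→Y→T: bottleneck 3, flow now 12.
Augment S→Q→V→Y→T: bottleneck 1, flow now 13.
No augmenting path remains; maximum flow = 13.
In the residual graph, reachable from S: {S}.
Min-cut edges: S→P (9), S→Q (4); capacity 9 + 4 = 13.
This cut is saturated, so no flow can exceed 13.

13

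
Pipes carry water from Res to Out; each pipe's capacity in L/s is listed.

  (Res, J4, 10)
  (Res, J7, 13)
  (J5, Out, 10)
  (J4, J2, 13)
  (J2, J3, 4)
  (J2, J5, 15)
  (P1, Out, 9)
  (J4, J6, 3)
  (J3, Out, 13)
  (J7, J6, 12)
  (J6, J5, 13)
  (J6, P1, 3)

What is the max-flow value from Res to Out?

17

Augment Res→J4→J6→P1→Out: bottleneck 3, flow now 3.
Augment Res→J4→J2→J3→Out: bottleneck 4, flow now 7.
Augment Res→J4→J2→J5→Out: bottleneck 3, flow now 10.
Augment Res→J7→J6→J5→Out: bottleneck 7, flow now 17.
No augmenting path remains; maximum flow = 17.
In the residual graph, reachable from Res: {Res, J4, J7, J6, J2, J5}.
Min-cut edges: J6→P1 (3), J2→J3 (4), J5→Out (10); capacity 3 + 4 + 10 = 17.
This cut is saturated, so no flow can exceed 17.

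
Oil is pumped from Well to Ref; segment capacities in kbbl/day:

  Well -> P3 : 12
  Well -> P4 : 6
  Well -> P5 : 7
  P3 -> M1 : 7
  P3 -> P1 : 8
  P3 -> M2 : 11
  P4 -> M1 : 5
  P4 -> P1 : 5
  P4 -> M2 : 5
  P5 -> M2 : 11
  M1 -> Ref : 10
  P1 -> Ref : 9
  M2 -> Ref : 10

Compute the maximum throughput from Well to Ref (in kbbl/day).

Augment Well→P3→M1→Ref: bottleneck 7, flow now 7.
Augment Well→P3→P1→Ref: bottleneck 5, flow now 12.
Augment Well→P4→M1→Ref: bottleneck 3, flow now 15.
Augment Well→P4→P1→Ref: bottleneck 3, flow now 18.
Augment Well→P5→M2→Ref: bottleneck 7, flow now 25.
No augmenting path remains; maximum flow = 25.
In the residual graph, reachable from Well: {Well}.
Min-cut edges: Well→P3 (12), Well→P4 (6), Well→P5 (7); capacity 12 + 6 + 7 = 25.
This cut is saturated, so no flow can exceed 25.

25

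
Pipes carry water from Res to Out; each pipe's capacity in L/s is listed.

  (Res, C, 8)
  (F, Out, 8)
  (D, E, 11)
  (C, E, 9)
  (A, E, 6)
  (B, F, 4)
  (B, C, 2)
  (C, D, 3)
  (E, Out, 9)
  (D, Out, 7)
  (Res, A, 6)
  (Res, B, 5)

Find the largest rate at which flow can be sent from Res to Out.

Augment Res→A→E→Out: bottleneck 6, flow now 6.
Augment Res→B→F→Out: bottleneck 4, flow now 10.
Augment Res→C→D→Out: bottleneck 3, flow now 13.
Augment Res→C→E→Out: bottleneck 3, flow now 16.
No augmenting path remains; maximum flow = 16.
In the residual graph, reachable from Res: {Res, A, B, C, E}.
Min-cut edges: B→F (4), C→D (3), E→Out (9); capacity 4 + 3 + 9 = 16.
This cut is saturated, so no flow can exceed 16.

16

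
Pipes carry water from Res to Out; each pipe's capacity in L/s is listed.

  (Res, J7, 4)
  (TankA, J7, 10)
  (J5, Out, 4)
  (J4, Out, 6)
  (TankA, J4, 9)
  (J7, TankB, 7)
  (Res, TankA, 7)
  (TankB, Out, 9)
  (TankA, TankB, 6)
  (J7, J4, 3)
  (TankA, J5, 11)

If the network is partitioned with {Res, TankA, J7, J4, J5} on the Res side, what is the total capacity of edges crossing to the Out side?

23

Edges leaving {Res, TankA, J7, J4, J5}: TankA→TankB (6), J7→TankB (7), J4→Out (6), J5→Out (4).
Cut capacity = 6 + 7 + 6 + 4 = 23.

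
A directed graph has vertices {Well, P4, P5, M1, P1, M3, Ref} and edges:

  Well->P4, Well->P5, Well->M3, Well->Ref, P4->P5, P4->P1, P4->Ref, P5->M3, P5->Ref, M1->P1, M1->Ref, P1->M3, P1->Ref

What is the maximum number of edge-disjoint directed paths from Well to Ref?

Assign every edge capacity 1; by Menger, the answer equals the max flow.
Path Well→Ref (+1); total 1.
Path Well→P4→Ref (+1); total 2.
Path Well→P5→Ref (+1); total 3.
No residual Well→Ref path; max flow = 3.
Certifying cut of size 3: {Well→P4, Well→P5, Well→Ref}.

3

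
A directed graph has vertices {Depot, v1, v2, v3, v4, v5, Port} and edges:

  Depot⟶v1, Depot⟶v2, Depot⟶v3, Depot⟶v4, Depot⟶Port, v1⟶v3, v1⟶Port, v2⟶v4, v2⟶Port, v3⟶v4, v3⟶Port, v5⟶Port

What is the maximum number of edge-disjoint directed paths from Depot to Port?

Assign every edge capacity 1; by Menger, the answer equals the max flow.
Path Depot→Port (+1); total 1.
Path Depot→v1→Port (+1); total 2.
Path Depot→v2→Port (+1); total 3.
Path Depot→v3→Port (+1); total 4.
No residual Depot→Port path; max flow = 4.
Certifying cut of size 4: {Depot→Port, Depot→v1, Depot→v2, Depot→v3}.

4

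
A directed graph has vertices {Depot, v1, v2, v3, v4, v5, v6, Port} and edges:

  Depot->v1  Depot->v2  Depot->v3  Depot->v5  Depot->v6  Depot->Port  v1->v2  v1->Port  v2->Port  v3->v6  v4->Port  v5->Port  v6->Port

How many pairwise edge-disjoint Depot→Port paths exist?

5

Assign every edge capacity 1; by Menger, the answer equals the max flow.
Path Depot→Port (+1); total 1.
Path Depot→v1→Port (+1); total 2.
Path Depot→v2→Port (+1); total 3.
Path Depot→v5→Port (+1); total 4.
Path Depot→v6→Port (+1); total 5.
No residual Depot→Port path; max flow = 5.
Certifying cut of size 5: {Depot→Port, Depot→v1, Depot→v2, Depot→v5, v6→Port}.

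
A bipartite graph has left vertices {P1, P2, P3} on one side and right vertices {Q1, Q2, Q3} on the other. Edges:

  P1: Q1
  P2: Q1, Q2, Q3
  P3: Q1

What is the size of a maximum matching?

Unit-capacity flow: source→left, listed edges, right→sink; max matching = max flow.
Augmenting path P1→Q1 (+1); matched 1.
Augmenting path P2→Q2 (+1); matched 2.
No augmenting path remains; maximum matching = 2.
König certificate: {P2, Q1} is a vertex cover of size 2 (every listed pair touches it), so no matching can be larger.

2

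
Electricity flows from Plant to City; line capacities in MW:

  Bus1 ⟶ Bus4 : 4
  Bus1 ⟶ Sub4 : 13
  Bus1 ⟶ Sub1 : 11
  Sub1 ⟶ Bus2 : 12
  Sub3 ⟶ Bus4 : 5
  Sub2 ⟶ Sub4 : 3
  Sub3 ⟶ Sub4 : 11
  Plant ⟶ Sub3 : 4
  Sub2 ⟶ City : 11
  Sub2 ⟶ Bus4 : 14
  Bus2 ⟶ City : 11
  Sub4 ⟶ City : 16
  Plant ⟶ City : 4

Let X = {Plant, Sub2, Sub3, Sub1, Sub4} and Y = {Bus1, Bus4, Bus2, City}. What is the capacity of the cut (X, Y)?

62

Edges leaving {Plant, Sub2, Sub3, Sub1, Sub4}: Plant→City (4), Sub2→Bus4 (14), Sub2→City (11), Sub3→Bus4 (5), Sub1→Bus2 (12), Sub4→City (16).
Cut capacity = 4 + 14 + 11 + 5 + 12 + 16 = 62.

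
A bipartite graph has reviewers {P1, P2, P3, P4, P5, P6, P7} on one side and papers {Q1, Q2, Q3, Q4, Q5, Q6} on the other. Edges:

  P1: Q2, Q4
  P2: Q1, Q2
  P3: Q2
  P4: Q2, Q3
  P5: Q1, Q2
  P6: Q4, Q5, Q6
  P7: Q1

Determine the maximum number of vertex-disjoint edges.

5

Unit-capacity flow: source→left, listed edges, right→sink; max matching = max flow.
Augmenting path P1→Q2 (+1); matched 1.
Augmenting path P2→Q1 (+1); matched 2.
Augmenting path P4→Q3 (+1); matched 3.
Augmenting path P6→Q4 (+1); matched 4.
Augmenting path P3→Q2→P1→Q4→P6→Q5 (+1); matched 5.
No augmenting path remains; maximum matching = 5.
König certificate: {P1, P4, P6, Q1, Q2} is a vertex cover of size 5 (every listed pair touches it), so no matching can be larger.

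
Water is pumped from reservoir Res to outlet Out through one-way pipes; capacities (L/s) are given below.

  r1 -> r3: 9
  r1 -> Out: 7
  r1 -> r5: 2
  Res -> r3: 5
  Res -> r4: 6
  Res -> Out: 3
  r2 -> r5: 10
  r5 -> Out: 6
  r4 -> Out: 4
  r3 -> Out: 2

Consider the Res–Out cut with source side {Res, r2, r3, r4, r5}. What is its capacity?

Edges leaving {Res, r2, r3, r4, r5}: Res→Out (3), r3→Out (2), r4→Out (4), r5→Out (6).
Cut capacity = 3 + 2 + 4 + 6 = 15.

15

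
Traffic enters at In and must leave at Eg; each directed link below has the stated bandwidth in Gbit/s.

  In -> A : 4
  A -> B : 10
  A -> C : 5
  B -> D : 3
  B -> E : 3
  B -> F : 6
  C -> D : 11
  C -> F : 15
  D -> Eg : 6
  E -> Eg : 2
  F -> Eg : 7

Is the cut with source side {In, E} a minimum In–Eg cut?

No — its capacity is 6, but the minimum cut has capacity 4.

Given cut capacity: 4 + 2 = 6.
Augment In→A→B→D→Eg: bottleneck 3, flow now 3.
Augment In→A→B→E→Eg: bottleneck 1, flow now 4.
No augmenting path remains; maximum flow = 4.
In the residual graph, reachable from In: {In}.
Min-cut edges: In→A (4); capacity 4 = 4.
Cut capacity 6 exceeds the max flow 4, so it is not minimum.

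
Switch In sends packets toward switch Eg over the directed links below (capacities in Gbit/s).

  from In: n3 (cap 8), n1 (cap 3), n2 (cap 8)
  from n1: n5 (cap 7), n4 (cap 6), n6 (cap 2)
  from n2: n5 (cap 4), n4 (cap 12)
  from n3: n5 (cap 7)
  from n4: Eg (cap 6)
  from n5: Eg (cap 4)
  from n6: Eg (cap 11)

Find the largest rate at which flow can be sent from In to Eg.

Augment In→n1→n4→Eg: bottleneck 3, flow now 3.
Augment In→n2→n4→Eg: bottleneck 3, flow now 6.
Augment In→n2→n5→Eg: bottleneck 4, flow now 10.
Augment In→n2→n4→n1→n6→Eg: bottleneck 1, flow now 11. (uses reverse residual edge)
Augment In→n3→n5→n2→n4→n1→n6→Eg: bottleneck 1, flow now 12. (uses reverse residual edge)
No augmenting path remains; maximum flow = 12.
In the residual graph, reachable from In: {In, n1, n2, n3, n4, n5}.
Min-cut edges: n1→n6 (2), n4→Eg (6), n5→Eg (4); capacity 2 + 6 + 4 = 12.
This cut is saturated, so no flow can exceed 12.

12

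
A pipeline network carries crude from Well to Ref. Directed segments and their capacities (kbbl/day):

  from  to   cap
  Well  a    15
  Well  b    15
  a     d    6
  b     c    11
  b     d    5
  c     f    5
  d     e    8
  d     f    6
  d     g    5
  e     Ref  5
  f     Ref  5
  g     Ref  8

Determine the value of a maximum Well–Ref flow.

15

Augment Well→a→d→e→Ref: bottleneck 5, flow now 5.
Augment Well→a→d→f→Ref: bottleneck 1, flow now 6.
Augment Well→b→c→f→Ref: bottleneck 4, flow now 10.
Augment Well→b→d→g→Ref: bottleneck 5, flow now 15.
No augmenting path remains; maximum flow = 15.
In the residual graph, reachable from Well: {Well, a, b, c, d, e, f}.
Min-cut edges: d→g (5), e→Ref (5), f→Ref (5); capacity 5 + 5 + 5 = 15.
This cut is saturated, so no flow can exceed 15.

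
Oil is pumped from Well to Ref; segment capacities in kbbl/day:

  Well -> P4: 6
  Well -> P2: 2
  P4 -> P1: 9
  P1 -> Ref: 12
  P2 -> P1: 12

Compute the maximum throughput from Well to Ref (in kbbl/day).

8

Augment Well→P2→P1→Ref: bottleneck 2, flow now 2.
Augment Well→P4→P1→Ref: bottleneck 6, flow now 8.
No augmenting path remains; maximum flow = 8.
In the residual graph, reachable from Well: {Well}.
Min-cut edges: Well→P2 (2), Well→P4 (6); capacity 2 + 6 = 8.
This cut is saturated, so no flow can exceed 8.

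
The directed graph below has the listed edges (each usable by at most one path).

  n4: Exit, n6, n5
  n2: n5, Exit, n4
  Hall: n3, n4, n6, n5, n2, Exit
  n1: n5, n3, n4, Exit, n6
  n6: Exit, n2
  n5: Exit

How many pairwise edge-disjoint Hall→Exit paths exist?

Assign every edge capacity 1; by Menger, the answer equals the max flow.
Path Hall→Exit (+1); total 1.
Path Hall→n2→Exit (+1); total 2.
Path Hall→n4→Exit (+1); total 3.
Path Hall→n5→Exit (+1); total 4.
Path Hall→n6→Exit (+1); total 5.
No residual Hall→Exit path; max flow = 5.
Certifying cut of size 5: {Hall→Exit, Hall→n2, Hall→n4, Hall→n5, Hall→n6}.

5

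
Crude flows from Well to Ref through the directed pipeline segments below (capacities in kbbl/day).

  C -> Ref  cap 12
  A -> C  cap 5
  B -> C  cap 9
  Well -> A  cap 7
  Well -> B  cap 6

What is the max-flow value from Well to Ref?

Augment Well→A→C→Ref: bottleneck 5, flow now 5.
Augment Well→B→C→Ref: bottleneck 6, flow now 11.
No augmenting path remains; maximum flow = 11.
In the residual graph, reachable from Well: {Well, A}.
Min-cut edges: Well→B (6), A→C (5); capacity 6 + 5 = 11.
This cut is saturated, so no flow can exceed 11.

11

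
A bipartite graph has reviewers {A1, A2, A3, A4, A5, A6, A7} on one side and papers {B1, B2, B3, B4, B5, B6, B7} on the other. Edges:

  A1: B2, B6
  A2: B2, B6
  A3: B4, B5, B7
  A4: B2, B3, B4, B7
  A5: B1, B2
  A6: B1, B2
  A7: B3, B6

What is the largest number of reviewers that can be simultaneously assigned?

6

Unit-capacity flow: source→left, listed edges, right→sink; max matching = max flow.
Augmenting path A1→B2 (+1); matched 1.
Augmenting path A2→B6 (+1); matched 2.
Augmenting path A3→B4 (+1); matched 3.
Augmenting path A4→B3 (+1); matched 4.
Augmenting path A5→B1 (+1); matched 5.
Augmenting path A7→B3→A4→B7 (+1); matched 6.
No augmenting path remains; maximum matching = 6.
König certificate: {A3, A4, A7, B1, B2, B6} is a vertex cover of size 6 (every listed pair touches it), so no matching can be larger.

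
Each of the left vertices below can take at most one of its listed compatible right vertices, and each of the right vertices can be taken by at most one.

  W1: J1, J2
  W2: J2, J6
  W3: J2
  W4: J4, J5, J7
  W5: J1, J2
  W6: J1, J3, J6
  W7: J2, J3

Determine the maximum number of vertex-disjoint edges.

Unit-capacity flow: source→left, listed edges, right→sink; max matching = max flow.
Augmenting path W1→J1 (+1); matched 1.
Augmenting path W2→J2 (+1); matched 2.
Augmenting path W4→J4 (+1); matched 3.
Augmenting path W6→J3 (+1); matched 4.
Augmenting path W3→J2→W2→J6 (+1); matched 5.
No augmenting path remains; maximum matching = 5.
König certificate: {W4, J1, J2, J3, J6} is a vertex cover of size 5 (every listed pair touches it), so no matching can be larger.

5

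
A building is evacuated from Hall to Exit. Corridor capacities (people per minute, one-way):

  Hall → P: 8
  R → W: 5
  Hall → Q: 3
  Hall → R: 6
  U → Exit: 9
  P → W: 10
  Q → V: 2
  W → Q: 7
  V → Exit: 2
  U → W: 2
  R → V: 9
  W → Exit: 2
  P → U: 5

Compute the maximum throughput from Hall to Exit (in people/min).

Augment Hall→P→U→Exit: bottleneck 5, flow now 5.
Augment Hall→P→W→Exit: bottleneck 2, flow now 7.
Augment Hall→Q→V→Exit: bottleneck 2, flow now 9.
No augmenting path remains; maximum flow = 9.
In the residual graph, reachable from Hall: {Hall, P, Q, R, V, W}.
Min-cut edges: P→U (5), V→Exit (2), W→Exit (2); capacity 5 + 2 + 2 = 9.
This cut is saturated, so no flow can exceed 9.

9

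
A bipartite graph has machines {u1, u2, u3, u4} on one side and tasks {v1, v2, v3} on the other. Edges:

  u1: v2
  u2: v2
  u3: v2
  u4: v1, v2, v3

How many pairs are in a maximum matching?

2

Unit-capacity flow: source→left, listed edges, right→sink; max matching = max flow.
Augmenting path u1→v2 (+1); matched 1.
Augmenting path u4→v1 (+1); matched 2.
No augmenting path remains; maximum matching = 2.
König certificate: {u4, v2} is a vertex cover of size 2 (every listed pair touches it), so no matching can be larger.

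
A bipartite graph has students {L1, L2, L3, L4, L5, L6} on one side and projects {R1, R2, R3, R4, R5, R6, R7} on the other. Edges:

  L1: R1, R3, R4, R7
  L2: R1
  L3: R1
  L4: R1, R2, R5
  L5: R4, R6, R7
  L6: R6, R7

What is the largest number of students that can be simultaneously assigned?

Unit-capacity flow: source→left, listed edges, right→sink; max matching = max flow.
Augmenting path L1→R1 (+1); matched 1.
Augmenting path L4→R2 (+1); matched 2.
Augmenting path L5→R4 (+1); matched 3.
Augmenting path L6→R6 (+1); matched 4.
Augmenting path L2→R1→L1→R3 (+1); matched 5.
No augmenting path remains; maximum matching = 5.
König certificate: {L1, L4, L5, L6, R1} is a vertex cover of size 5 (every listed pair touches it), so no matching can be larger.

5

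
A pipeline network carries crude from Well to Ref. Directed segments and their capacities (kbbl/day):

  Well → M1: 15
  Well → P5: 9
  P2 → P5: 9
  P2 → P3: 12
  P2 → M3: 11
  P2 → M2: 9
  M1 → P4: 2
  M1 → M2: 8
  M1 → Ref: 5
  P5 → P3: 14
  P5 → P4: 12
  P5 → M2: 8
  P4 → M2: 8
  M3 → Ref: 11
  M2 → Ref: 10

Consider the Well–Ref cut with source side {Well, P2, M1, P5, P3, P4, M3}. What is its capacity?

49

Edges leaving {Well, P2, M1, P5, P3, P4, M3}: P2→M2 (9), M1→M2 (8), M1→Ref (5), P5→M2 (8), P4→M2 (8), M3→Ref (11).
Cut capacity = 9 + 8 + 5 + 8 + 8 + 11 = 49.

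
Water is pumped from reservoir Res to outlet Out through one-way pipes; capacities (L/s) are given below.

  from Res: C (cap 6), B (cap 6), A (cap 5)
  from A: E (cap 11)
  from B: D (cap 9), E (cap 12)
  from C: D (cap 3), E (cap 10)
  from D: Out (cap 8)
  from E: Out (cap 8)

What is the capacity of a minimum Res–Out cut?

16

Augment Res→A→E→Out: bottleneck 5, flow now 5.
Augment Res→B→D→Out: bottleneck 6, flow now 11.
Augment Res→C→D→Out: bottleneck 2, flow now 13.
Augment Res→C→E→Out: bottleneck 3, flow now 16.
No augmenting path remains; maximum flow = 16.
By max-flow min-cut, the minimum cut capacity equals the max flow.
In the residual graph, reachable from Res: {Res, A, B, C, D, E}.
Min-cut edges: D→Out (8), E→Out (8); capacity 8 + 8 = 16.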